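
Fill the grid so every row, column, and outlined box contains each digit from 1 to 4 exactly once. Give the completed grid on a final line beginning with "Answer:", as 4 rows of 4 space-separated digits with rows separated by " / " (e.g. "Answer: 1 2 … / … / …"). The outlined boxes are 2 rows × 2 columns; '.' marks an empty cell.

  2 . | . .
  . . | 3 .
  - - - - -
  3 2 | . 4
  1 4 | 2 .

Step 1. [r1c4∈{1}] only 1 remains possible at r1c4 ⇒ r1c4=1.
Step 2. [r4c4∈{3}] r4c4 is down to just 3. So r4c4=3.
Step 3. [r2c2∈{1}] nothing but 1 survives at r2c2, so r2c2=1.
Step 4. [r2c1∈{4}] r2c1's peers cover all but 4. So r2c1=4.
Step 5. [r1c3∈{4}] nothing but 4 survives at r1c3 ⇒ r1c3=4.
Step 6. [r2c4∈{2}] nothing but 2 survives at r2c4. So r2c4=2.
Step 7. [r3c3∈{1}] nothing but 1 survives at r3c3, so r3c3=1.
Step 8. [r1c2∈{3}] r1c2 is down to just 3 ⇒ r1c2=3.

Answer: 2 3 4 1 / 4 1 3 2 / 3 2 1 4 / 1 4 2 3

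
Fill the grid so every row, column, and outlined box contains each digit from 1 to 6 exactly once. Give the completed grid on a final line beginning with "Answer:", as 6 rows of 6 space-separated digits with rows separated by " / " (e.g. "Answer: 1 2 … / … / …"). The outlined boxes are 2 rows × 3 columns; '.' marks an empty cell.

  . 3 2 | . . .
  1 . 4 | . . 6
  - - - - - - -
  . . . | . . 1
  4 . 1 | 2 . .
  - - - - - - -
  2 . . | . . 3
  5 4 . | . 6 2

Step 1. [r3c3∈{3,5,6}] across col 3, 5 lands solely at r3c3 ⇒ r3c3=5.
Step 2. [r3c4∈{3,4,6}] 6 has one home in col 4: r3c4, so r3c4=6.
Step 3. [r4c5∈{3,5}] 3 has one home in row 4: r4c5, so r4c5=3.
Step 4. [r5c2∈{1,6}] r5c2 is the only open cell in col 2 admitting 1, so r5c2=1.
Step 5. [r1c6∈{4,5}] across col 6, 4 lands solely at r1c6, so r1c6=4.
Step 6. [r1c5∈{1,5}] r1c5 is the only open cell in col 5 admitting 1, so r1c5=1.
Step 7. [r1c4∈{5}] r1c4's peers cover all but 5, so r1c4=5.
Step 8. [r5c4∈{4}] r5c4's peers cover all but 4 ⇒ r5c4=4.
Step 9. [r2c2∈{5}] r2c2 has the single candidate 5. So r2c2=5.
Step 10. [r3c5∈{4}] r3c5 has the single candidate 4. So r3c5=4.
Step 11. [r3c1∈{3}] r3c1's peers cover all but 3 ⇒ r3c1=3.
Step 12. [r5c3∈{6}] r5c3 is down to just 6 ⇒ r5c3=6.
Step 13. [r2c5∈{2}] r2c5 has the single candidate 2, so r2c5=2.
Step 14. [r4c6∈{5}] nothing but 5 survives at r4c6, so r4c6=5.
Step 15. [r3c2∈{2}] r3c2 has the single candidate 2. So r3c2=2.
Step 16. [r6c4∈{1}] r6c4 is down to just 1 ⇒ r6c4=1.
Step 17. [r5c5∈{5}] r5c5 is down to just 5, so r5c5=5.
Step 18. [r6c3∈{3}] nothing but 3 survives at r6c3, so r6c3=3.
Step 19. [r2c4∈{3}] r2c4 has the single candidate 3, so r2c4=3.
Step 20. [r4c2∈{6}] r4c2's peers cover all but 6. So r4c2=6.
Step 21. [r1c1∈{6}] r1c1's peers cover all but 6. So r1c1=6.

Answer: 6 3 2 5 1 4 / 1 5 4 3 2 6 / 3 2 5 6 4 1 / 4 6 1 2 3 5 / 2 1 6 4 5 3 / 5 4 3 1 6 2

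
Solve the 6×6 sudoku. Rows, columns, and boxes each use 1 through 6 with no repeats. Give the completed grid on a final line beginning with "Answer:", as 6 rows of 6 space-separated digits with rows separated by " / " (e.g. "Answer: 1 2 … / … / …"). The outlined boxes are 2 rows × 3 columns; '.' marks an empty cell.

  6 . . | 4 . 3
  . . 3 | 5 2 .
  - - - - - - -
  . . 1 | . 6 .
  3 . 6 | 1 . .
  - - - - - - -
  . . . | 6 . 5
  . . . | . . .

Step 1. [r6c2∈{1,2,3,4,5,6}] across row 6, 6 lands solely at r6c2 ⇒ r6c2=6.
Step 2. [r5c2∈{1,2,3,4}] r5c2 is the only open cell in col 2 admitting 3 ⇒ r5c2=3.
Step 3. [r1c5∈{1}] r1c5's peers cover all but 1, so r1c5=1.
Step 4. [r5c5∈{4}] r5c5 has the single candidate 4, so r5c5=4.
Step 5. [r5c3∈{2}] r5c3 has the single candidate 2. So r5c3=2.
Step 6. [r3c1∈{2,4,5}] 2 has one home in col 1: r3c1. So r3c1=2.
Step 7. [r3c2∈{4,5}] across row 3, 5 lands solely at r3c2 ⇒ r3c2=5.
Step 8. [r6c1∈{1,4,5}] in col 1, 5 fits only at r6c1. So r6c1=5.
Step 9. [r4c6∈{2,4}] r4c6 is the only open cell in row 4 admitting 2. So r4c6=2.
Step 10. [r2c1∈{1,4}] 4 has one home in col 1: r2c1 ⇒ r2c1=4.
Step 11. [r6c5∈{3}] r6c5's peers cover all but 3, so r6c5=3.
Step 12. [r3c6∈{4}] nothing but 4 survives at r3c6 ⇒ r3c6=4.
Step 13. [r4c2∈{4}] r4c2 has the single candidate 4. So r4c2=4.
Step 14. [r6c3∈{4}] nothing but 4 survives at r6c3. So r6c3=4.
Step 15. [r4c5∈{5}] r4c5's peers cover all but 5. So r4c5=5.
Step 16. [r3c4∈{3}] nothing but 3 survives at r3c4, so r3c4=3.
Step 17. [r6c4∈{2}] r6c4 is down to just 2, so r6c4=2.
Step 18. [r6c6∈{1}] nothing but 1 survives at r6c6, so r6c6=1.
Step 19. [r5c1∈{1}] only 1 remains possible at r5c1. So r5c1=1.
Step 20. [r2c6∈{6}] r2c6 is down to just 6, so r2c6=6.
Step 21. [r1c2∈{2}] r1c2 has the single candidate 2, so r1c2=2.
Step 22. [r2c2∈{1}] nothing but 1 survives at r2c2, so r2c2=1.
Step 23. [r1c3∈{5}] r1c3's peers cover all but 5 ⇒ r1c3=5.

Answer: 6 2 5 4 1 3 / 4 1 3 5 2 6 / 2 5 1 3 6 4 / 3 4 6 1 5 2 / 1 3 2 6 4 5 / 5 6 4 2 3 1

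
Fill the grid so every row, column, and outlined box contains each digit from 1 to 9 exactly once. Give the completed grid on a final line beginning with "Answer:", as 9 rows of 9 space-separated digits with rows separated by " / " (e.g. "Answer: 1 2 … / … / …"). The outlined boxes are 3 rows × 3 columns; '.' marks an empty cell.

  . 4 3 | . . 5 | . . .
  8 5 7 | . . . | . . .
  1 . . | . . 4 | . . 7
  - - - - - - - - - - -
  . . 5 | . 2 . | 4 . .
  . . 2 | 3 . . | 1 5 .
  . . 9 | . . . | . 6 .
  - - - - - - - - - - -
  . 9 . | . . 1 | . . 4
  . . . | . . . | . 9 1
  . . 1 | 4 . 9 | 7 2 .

Step 1. [r3c7∈{2,3,5,6,8,9}] r3c7 is the only open cell in row 3 admitting 5. So r3c7=5.
Step 2. [r4c8∈{3,7,8}] across col 8, 7 lands solely at r4c8, so r4c8=7.
Step 3. [r3c3∈{6}] r3c3's peers cover all but 6. So r3c3=6.
Step 4. [r7c3∈{8}] only 8 remains possible at r7c3. So r7c3=8.
Step 5. [r7c8∈{3}] r7c8 is down to just 3. So r7c8=3.
Step 6. [r7c7∈{6}] r7c7 is down to just 6 ⇒ r7c7=6.
Step 7. [r3c5∈{3,8,9}] r3c5 is the only open cell in row 3 admitting 3 ⇒ r3c5=3.
Step 8. [r3c4∈{2,8,9}] across row 3, 9 lands solely at r3c4, so r3c4=9.
Step 9. [r8c7∈{8}] nothing but 8 survives at r8c7. So r8c7=8.
Step 10. [r5c5∈{4,6,7,8,9}] across col 5, 9 lands solely at r5c5, so r5c5=9.
Step 11. [r5c9∈{8}] only 8 remains possible at r5c9. So r5c9=8.
Step 12. [r8c6∈{2,3,6,7}] across col 6, 3 lands solely at r8c6. So r8c6=3.
Step 13. [r2c6∈{2,6}] in col 6, 2 fits only at r2c6, so r2c6=2.
Step 14. [r6c5∈{1,4,5,7,8}] in col 5, 4 fits only at r6c5, so r6c5=4.
Step 15. [r6c4∈{1,5,7,8}] in row 6, 5 fits only at r6c4, so r6c4=5.
Step 16. [r4c4∈{1,6,8}] across box 5, 1 lands solely at r4c4, so r4c4=1.
Step 17. [r2c4∈{6}] r2c4 is down to just 6, so r2c4=6.
Step 18. [r6c2∈{1,3,7,8}] across row 6, 1 lands solely at r6c2, so r6c2=1.
Step 19. [r9c5∈{5,6,8}] across row 9, 8 lands solely at r9c5. So r9c5=8.
Step 20. [r8c5∈{5,6,7}] in col 5, 6 fits only at r8c5 ⇒ r8c5=6.
Step 21. [r8c1∈{2,4,5,7}] in row 8, 5 fits only at r8c1. So r8c1=5.
Step 22. [r4c2∈{3,6,8}] 8 has one home in col 2: r4c2, so r4c2=8.
Step 23. [r4c9∈{3,9}] 9 has one home in row 4: r4c9, so r4c9=9.
Step 24. [r4c1∈{3,6}] 3 has one home in row 4: r4c1, so r4c1=3.
Step 25. [r6c1∈{7}] only 7 remains possible at r6c1 ⇒ r6c1=7.
Step 26. [r5c2∈{6}] r5c2 is down to just 6 ⇒ r5c2=6.
Step 27. [r7c1∈{2}] r7c1's peers cover all but 2, so r7c1=2.
Step 28. [r7c4∈{7}] only 7 remains possible at r7c4 ⇒ r7c4=7.
Step 29. [r2c5∈{1}] r2c5 has the single candidate 1. So r2c5=1.
Step 30. [r2c9∈{3}] r2c9's peers cover all but 3, so r2c9=3.
Step 31. [r6c9∈{2}] nothing but 2 survives at r6c9. So r6c9=2.
Step 32. [r3c8∈{8}] r3c8 is down to just 8, so r3c8=8.
Step 33. [r1c1∈{9}] nothing but 9 survives at r1c1 ⇒ r1c1=9.
Step 34. [r2c8∈{4}] nothing but 4 survives at r2c8. So r2c8=4.
Step 35. [r1c5∈{7}] r1c5's peers cover all but 7, so r1c5=7.
Step 36. [r4c6∈{6}] only 6 remains possible at r4c6 ⇒ r4c6=6.
Step 37. [r5c6∈{7}] r5c6 has the single candidate 7 ⇒ r5c6=7.
Step 38. [r9c9∈{5}] r9c9's peers cover all but 5. So r9c9=5.
Step 39. [r6c6∈{8}] r6c6's peers cover all but 8, so r6c6=8.
Step 40. [r9c2∈{3}] r9c2's peers cover all but 3 ⇒ r9c2=3.
Step 41. [r5c1∈{4}] r5c1's peers cover all but 4, so r5c1=4.
Step 42. [r1c7∈{2}] only 2 remains possible at r1c7, so r1c7=2.
Step 43. [r8c4∈{2}] only 2 remains possible at r8c4, so r8c4=2.
Step 44. [r1c4∈{8}] only 8 remains possible at r1c4 ⇒ r1c4=8.
Step 45. [r3c2∈{2}] r3c2 is down to just 2 ⇒ r3c2=2.
Step 46. [r9c1∈{6}] only 6 remains possible at r9c1, so r9c1=6.
Step 47. [r8c3∈{4}] r8c3 has the single candidate 4, so r8c3=4.
Step 48. [r8c2∈{7}] only 7 remains possible at r8c2, so r8c2=7.
Step 49. [r7c5∈{5}] only 5 remains possible at r7c5, so r7c5=5.
Step 50. [r6c7∈{3}] r6c7 is down to just 3. So r6c7=3.
Step 51. [r1c9∈{6}] r1c9's peers cover all but 6. So r1c9=6.
Step 52. [r2c7∈{9}] only 9 remains possible at r2c7, so r2c7=9.
Step 53. [r1c8∈{1}] r1c8 has the single candidate 1, so r1c8=1.

Answer: 9 4 3 8 7 5 2 1 6 / 8 5 7 6 1 2 9 4 3 / 1 2 6 9 3 4 5 8 7 / 3 8 5 1 2 6 4 7 9 / 4 6 2 3 9 7 1 5 8 / 7 1 9 5 4 8 3 6 2 / 2 9 8 7 5 1 6 3 4 / 5 7 4 2 6 3 8 9 1 / 6 3 1 4 8 9 7 2 5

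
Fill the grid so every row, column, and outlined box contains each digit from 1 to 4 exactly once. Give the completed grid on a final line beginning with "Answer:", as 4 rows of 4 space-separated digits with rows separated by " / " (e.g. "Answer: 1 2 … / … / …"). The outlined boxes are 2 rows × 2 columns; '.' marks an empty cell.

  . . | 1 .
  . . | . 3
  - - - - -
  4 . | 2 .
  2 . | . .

Step 1. [r3c2∈{1,3}] 3 has one home in row 3: r3c2, so r3c2=3.
Step 2. [r2c2∈{1,2,4}] r2c2 is the only open cell in row 2 admitting 2 ⇒ r2c2=2.
Step 3. [r2c3∈{4}] nothing but 4 survives at r2c3. So r2c3=4.
Step 4. [r4c4∈{1,4}] row 4 places 4 nowhere but r4c4, so r4c4=4.
Step 5. [r4c3∈{3}] r4c3 has the single candidate 3, so r4c3=3.
Step 6. [r4c2∈{1}] r4c2's peers cover all but 1, so r4c2=1.
Step 7. [r1c4∈{2}] only 2 remains possible at r1c4 ⇒ r1c4=2.
Step 8. [r2c1∈{1}] r2c1's peers cover all but 1. So r2c1=1.
Step 9. [r1c2∈{4}] nothing but 4 survives at r1c2 ⇒ r1c2=4.
Step 10. [r3c4∈{1}] r3c4 has the single candidate 1, so r3c4=1.
Step 11. [r1c1∈{3}] only 3 remains possible at r1c1 ⇒ r1c1=3.

Answer: 3 4 1 2 / 1 2 4 3 / 4 3 2 1 / 2 1 3 4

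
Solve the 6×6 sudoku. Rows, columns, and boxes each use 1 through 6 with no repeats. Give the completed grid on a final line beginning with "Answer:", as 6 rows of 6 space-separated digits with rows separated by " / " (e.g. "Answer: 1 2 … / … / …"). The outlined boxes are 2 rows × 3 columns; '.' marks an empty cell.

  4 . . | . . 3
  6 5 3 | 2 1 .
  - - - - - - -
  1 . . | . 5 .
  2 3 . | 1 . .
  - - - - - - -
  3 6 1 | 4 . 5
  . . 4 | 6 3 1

Step 1. [r4c5∈{4,6}] col 5 places 4 nowhere but r4c5 ⇒ r4c5=4.
Step 2. [r3c3∈{6}] r3c3 is down to just 6 ⇒ r3c3=6.
Step 3. [r1c3∈{2}] r1c3's peers cover all but 2, so r1c3=2.
Step 4. [r1c5∈{6}] nothing but 6 survives at r1c5. So r1c5=6.
Step 5. [r3c6∈{2}] only 2 remains possible at r3c6, so r3c6=2.
Step 6. [r5c5∈{2}] r5c5's peers cover all but 2, so r5c5=2.
Step 7. [r4c3∈{5}] r4c3 has the single candidate 5 ⇒ r4c3=5.
Step 8. [r4c6∈{6}] r4c6 is down to just 6, so r4c6=6.
Step 9. [r3c2∈{4}] nothing but 4 survives at r3c2. So r3c2=4.
Step 10. [r6c2∈{2}] r6c2 is down to just 2. So r6c2=2.
Step 11. [r1c4∈{5}] r1c4 is down to just 5 ⇒ r1c4=5.
Step 12. [r6c1∈{5}] r6c1 is down to just 5 ⇒ r6c1=5.
Step 13. [r1c2∈{1}] r1c2 has the single candidate 1 ⇒ r1c2=1.
Step 14. [r2c6∈{4}] r2c6's peers cover all but 4 ⇒ r2c6=4.
Step 15. [r3c4∈{3}] r3c4 is down to just 3. So r3c4=3.

Answer: 4 1 2 5 6 3 / 6 5 3 2 1 4 / 1 4 6 3 5 2 / 2 3 5 1 4 6 / 3 6 1 4 2 5 / 5 2 4 6 3 1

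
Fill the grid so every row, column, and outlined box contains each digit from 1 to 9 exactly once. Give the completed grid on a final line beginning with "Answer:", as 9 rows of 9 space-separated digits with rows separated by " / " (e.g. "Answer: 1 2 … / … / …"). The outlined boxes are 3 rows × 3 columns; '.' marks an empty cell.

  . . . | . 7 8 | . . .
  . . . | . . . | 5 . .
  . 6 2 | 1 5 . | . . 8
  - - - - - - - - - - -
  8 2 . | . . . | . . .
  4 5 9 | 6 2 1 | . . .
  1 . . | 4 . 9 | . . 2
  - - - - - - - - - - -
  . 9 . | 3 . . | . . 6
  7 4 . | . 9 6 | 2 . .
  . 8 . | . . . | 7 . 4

Step 1. [r6c8∈{3,5,6,7,8}] r6c8 is the only open cell in row 6 admitting 5. So r6c8=5.
Step 2. [r4c5∈{3}] r4c5 has the single candidate 3 ⇒ r4c5=3.
Step 3. [r3c8∈{3,4,7,9}] row 3 places 7 nowhere but r3c8. So r3c8=7.
Step 4. [r9c8∈{1,3,9}] row 9 places 9 nowhere but r9c8 ⇒ r9c8=9.
Step 5. [r7c6∈{2,4,5,7}] row 7 places 7 nowhere but r7c6 ⇒ r7c6=7.
Step 6. [r9c1∈{2,3,5,6}] 6 has one home in col 1: r9c1. So r9c1=6.
Step 7. [r9c3∈{1,3,5}] in row 9, 3 fits only at r9c3 ⇒ r9c3=3.
Step 8. [r8c9∈{1,3,5}] r8c9 is the only open cell in col 9 admitting 5 ⇒ r8c9=5.
Step 9. [r8c8∈{1,3,8}] 3 has one home in row 8: r8c8, so r8c8=3.
Step 10. [r6c2∈{3,7}] r6c2 is the only open cell in box 4 admitting 3 ⇒ r6c2=3.
Step 11. [r1c2∈{1}] r1c2 is down to just 1. So r1c2=1.
Step 12. [r6c3∈{6,7}] in row 6, 7 fits only at r6c3. So r6c3=7.
Step 13. [r6c7∈{6,8}] r6c7 is the only open cell in row 6 admitting 6 ⇒ r6c7=6.
Step 14. [r1c8∈{2,4,6}] in row 1, 6 fits only at r1c8 ⇒ r1c8=6.
Step 15. [r2c8∈{1,2,4}] r2c8 is the only open cell in col 8 admitting 2, so r2c8=2.
Step 16. [r7c5∈{1,4,8}] across row 7, 4 lands solely at r7c5 ⇒ r7c5=4.
Step 17. [r2c4∈{9}] r2c4 has the single candidate 9. So r2c4=9.
Step 18. [r2c1∈{3}] r2c1's peers cover all but 3, so r2c1=3.
Step 19. [r4c4∈{5,7}] col 4 places 7 nowhere but r4c4 ⇒ r4c4=7.
Step 20. [r5c8∈{8}] nothing but 8 survives at r5c8, so r5c8=8.
Step 21. [r5c7∈{3}] only 3 remains possible at r5c7, so r5c7=3.
Step 22. [r7c8∈{1}] r7c8 is down to just 1 ⇒ r7c8=1.
Step 23. [r4c7∈{1,4,9}] col 7 places 1 nowhere but r4c7 ⇒ r4c7=1.
Step 24. [r9c4∈{2,5}] in col 4, 5 fits only at r9c4, so r9c4=5.
Step 25. [r7c3∈{5}] r7c3 is down to just 5 ⇒ r7c3=5.
Step 26. [r2c6∈{4}] nothing but 4 survives at r2c6 ⇒ r2c6=4.
Step 27. [r3c1∈{9}] r3c1 has the single candidate 9 ⇒ r3c1=9.
Step 28. [r1c7∈{4,9}] r1c7 is the only open cell in col 7 admitting 9. So r1c7=9.
Step 29. [r7c7∈{8}] nothing but 8 survives at r7c7, so r7c7=8.
Step 30. [r3c6∈{3}] r3c6 is down to just 3, so r3c6=3.
Step 31. [r9c5∈{1}] r9c5's peers cover all but 1, so r9c5=1.
Step 32. [r4c8∈{4}] r4c8 is down to just 4. So r4c8=4.
Step 33. [r8c3∈{1}] nothing but 1 survives at r8c3, so r8c3=1.
Step 34. [r1c1∈{5}] r1c1 is down to just 5 ⇒ r1c1=5.
Step 35. [r2c2∈{7}] r2c2's peers cover all but 7. So r2c2=7.
Step 36. [r9c6∈{2}] r9c6's peers cover all but 2, so r9c6=2.
Step 37. [r2c9∈{1}] r2c9's peers cover all but 1. So r2c9=1.
Step 38. [r2c5∈{6}] r2c5's peers cover all but 6, so r2c5=6.
Step 39. [r1c4∈{2}] only 2 remains possible at r1c4 ⇒ r1c4=2.
Step 40. [r4c6∈{5}] r4c6 is down to just 5. So r4c6=5.
Step 41. [r4c9∈{9}] r4c9's peers cover all but 9. So r4c9=9.
Step 42. [r2c3∈{8}] r2c3's peers cover all but 8 ⇒ r2c3=8.
Step 43. [r3c7∈{4}] r3c7 is down to just 4, so r3c7=4.
Step 44. [r6c5∈{8}] nothing but 8 survives at r6c5 ⇒ r6c5=8.
Step 45. [r7c1∈{2}] r7c1 has the single candidate 2, so r7c1=2.
Step 46. [r8c4∈{8}] nothing but 8 survives at r8c4, so r8c4=8.
Step 47. [r5c9∈{7}] nothing but 7 survives at r5c9 ⇒ r5c9=7.
Step 48. [r4c3∈{6}] r4c3's peers cover all but 6 ⇒ r4c3=6.
Step 49. [r1c3∈{4}] r1c3 has the single candidate 4. So r1c3=4.
Step 50. [r1c9∈{3}] r1c9 is down to just 3. So r1c9=3.

Answer: 5 1 4 2 7 8 9 6 3 / 3 7 8 9 6 4 5 2 1 / 9 6 2 1 5 3 4 7 8 / 8 2 6 7 3 5 1 4 9 / 4 5 9 6 2 1 3 8 7 / 1 3 7 4 8 9 6 5 2 / 2 9 5 3 4 7 8 1 6 / 7 4 1 8 9 6 2 3 5 / 6 8 3 5 1 2 7 9 4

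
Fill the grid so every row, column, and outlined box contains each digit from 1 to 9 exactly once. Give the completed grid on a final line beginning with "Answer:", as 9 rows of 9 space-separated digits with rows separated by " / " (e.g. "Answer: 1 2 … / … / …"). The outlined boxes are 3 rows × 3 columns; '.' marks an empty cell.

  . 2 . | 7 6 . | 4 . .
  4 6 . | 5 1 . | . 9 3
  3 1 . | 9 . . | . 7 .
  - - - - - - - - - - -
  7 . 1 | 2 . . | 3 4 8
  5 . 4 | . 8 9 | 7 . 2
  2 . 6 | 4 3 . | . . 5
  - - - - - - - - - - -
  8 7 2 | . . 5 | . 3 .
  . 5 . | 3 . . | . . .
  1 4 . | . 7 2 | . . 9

Step 1. [r8c1∈{6,9}] col 1 places 6 nowhere but r8c1 ⇒ r8c1=6.
Step 2. [r6c8∈{1}] only 1 remains possible at r6c8, so r6c8=1.
Step 3. [r8c6∈{1,4,8}] 1 has one home in col 6: r8c6 ⇒ r8c6=1.
Step 4. [r2c6∈{8}] r2c6 is down to just 8, so r2c6=8.
Step 5. [r7c4∈{6}] only 6 remains possible at r7c4, so r7c4=6.
Step 6. [r2c7∈{2}] nothing but 2 survives at r2c7, so r2c7=2.
Step 7. [r8c7∈{8}] nothing but 8 survives at r8c7. So r8c7=8.
Step 8. [r1c8∈{5,8}] in col 8, 8 fits only at r1c8 ⇒ r1c8=8.
Step 9. [r3c7∈{5,6}] across box 3, 5 lands solely at r3c7. So r3c7=5.
Step 10. [r7c5∈{4,9}] row 7 places 9 nowhere but r7c5, so r7c5=9.
Step 11. [r7c9∈{1,4}] across row 7, 4 lands solely at r7c9. So r7c9=4.
Step 12. [r4c2∈{9}] only 9 remains possible at r4c2 ⇒ r4c2=9.
Step 13. [r1c3∈{5,9}] r1c3 is the only open cell in row 1 admitting 5. So r1c3=5.
Step 14. [r9c7∈{6}] r9c7 has the single candidate 6. So r9c7=6.
Step 15. [r3c6∈{4}] r3c6 is down to just 4, so r3c6=4.
Step 16. [r4c6∈{6}] only 6 remains possible at r4c6. So r4c6=6.
Step 17. [r3c9∈{6}] nothing but 6 survives at r3c9. So r3c9=6.
Step 18. [r4c5∈{5}] r4c5's peers cover all but 5. So r4c5=5.
Step 19. [r6c6∈{7}] r6c6's peers cover all but 7 ⇒ r6c6=7.
Step 20. [r8c8∈{2}] r8c8 has the single candidate 2, so r8c8=2.
Step 21. [r1c6∈{3}] r1c6 is down to just 3 ⇒ r1c6=3.
Step 22. [r6c2∈{8}] r6c2 has the single candidate 8, so r6c2=8.
Step 23. [r5c8∈{6}] r5c8 has the single candidate 6. So r5c8=6.
Step 24. [r9c8∈{5}] nothing but 5 survives at r9c8. So r9c8=5.
Step 25. [r6c7∈{9}] r6c7 is down to just 9 ⇒ r6c7=9.
Step 26. [r5c4∈{1}] only 1 remains possible at r5c4, so r5c4=1.
Step 27. [r1c1∈{9}] r1c1 has the single candidate 9, so r1c1=9.
Step 28. [r7c7∈{1}] nothing but 1 survives at r7c7, so r7c7=1.
Step 29. [r3c3∈{8}] only 8 remains possible at r3c3, so r3c3=8.
Step 30. [r3c5∈{2}] r3c5 has the single candidate 2 ⇒ r3c5=2.
Step 31. [r9c4∈{8}] nothing but 8 survives at r9c4 ⇒ r9c4=8.
Step 32. [r8c9∈{7}] nothing but 7 survives at r8c9 ⇒ r8c9=7.
Step 33. [r5c2∈{3}] r5c2 is down to just 3 ⇒ r5c2=3.
Step 34. [r8c3∈{9}] nothing but 9 survives at r8c3, so r8c3=9.
Step 35. [r8c5∈{4}] r8c5 is down to just 4. So r8c5=4.
Step 36. [r1c9∈{1}] only 1 remains possible at r1c9, so r1c9=1.
Step 37. [r2c3∈{7}] r2c3's peers cover all but 7. So r2c3=7.
Step 38. [r9c3∈{3}] r9c3's peers cover all but 3, so r9c3=3.

Answer: 9 2 5 7 6 3 4 8 1 / 4 6 7 5 1 8 2 9 3 / 3 1 8 9 2 4 5 7 6 / 7 9 1 2 5 6 3 4 8 / 5 3 4 1 8 9 7 6 2 / 2 8 6 4 3 7 9 1 5 / 8 7 2 6 9 5 1 3 4 / 6 5 9 3 4 1 8 2 7 / 1 4 3 8 7 2 6 5 9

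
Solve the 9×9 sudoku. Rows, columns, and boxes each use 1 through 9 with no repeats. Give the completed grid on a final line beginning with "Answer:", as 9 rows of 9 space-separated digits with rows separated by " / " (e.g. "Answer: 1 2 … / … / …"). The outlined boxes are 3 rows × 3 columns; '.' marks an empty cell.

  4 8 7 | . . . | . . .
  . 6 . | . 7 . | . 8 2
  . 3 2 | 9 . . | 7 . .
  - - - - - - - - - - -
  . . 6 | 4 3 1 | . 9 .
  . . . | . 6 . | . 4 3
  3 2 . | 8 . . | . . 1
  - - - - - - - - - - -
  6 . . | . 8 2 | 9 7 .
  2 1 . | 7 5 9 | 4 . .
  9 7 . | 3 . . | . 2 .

Step 1. [r1c4∈{1,2,5,6}] col 4 places 6 nowhere but r1c4, so r1c4=6.
Step 2. [r4c2∈{5}] r4c2 has the single candidate 5. So r4c2=5.
Step 3. [r9c7∈{1,5,6,8}] r9c7 is the only open cell in box 9 admitting 1 ⇒ r9c7=1.
Step 4. [r2c6∈{3,4,5}] row 2 places 4 nowhere but r2c6 ⇒ r2c6=4.
Step 5. [r3c5∈{1}] r3c5 has the single candidate 1 ⇒ r3c5=1.
Step 6. [r2c4∈{5}] r2c4's peers cover all but 5. So r2c4=5.
Step 7. [r7c9∈{5}] only 5 remains possible at r7c9. So r7c9=5.
Step 8. [r8c8∈{3,6}] across box 9, 3 lands solely at r8c8. So r8c8=3.
Step 9. [r6c3∈{4,9}] in row 6, 4 fits only at r6c3, so r6c3=4.
Step 10. [r8c9∈{6,8}] row 8 places 6 nowhere but r8c9. So r8c9=6.
Step 11. [r4c9∈{7,8}] r4c9 is the only open cell in col 9 admitting 7, so r4c9=7.
Step 12. [r5c1∈{1,7,8}] r5c1 is the only open cell in col 1 admitting 7. So r5c1=7.
Step 13. [r5c3∈{1,8,9}] 1 has one home in row 5: r5c3, so r5c3=1.
Step 14. [r5c7∈{2,5,8}] row 5 places 8 nowhere but r5c7, so r5c7=8.
Step 15. [r6c7∈{5,6}] col 7 places 6 nowhere but r6c7. So r6c7=6.
Step 16. [r6c8∈{5}] nothing but 5 survives at r6c8. So r6c8=5.
Step 17. [r1c7∈{3,5}] across row 1, 5 lands solely at r1c7. So r1c7=5.
Step 18. [r9c3∈{5,8}] across row 9, 5 lands solely at r9c3, so r9c3=5.
Step 19. [r1c8∈{1}] only 1 remains possible at r1c8. So r1c8=1.
Step 20. [r5c6∈{5}] only 5 remains possible at r5c6, so r5c6=5.
Step 21. [r3c1∈{5}] r3c1 has the single candidate 5, so r3c1=5.
Step 22. [r1c5∈{2}] nothing but 2 survives at r1c5 ⇒ r1c5=2.
Step 23. [r9c9∈{8}] r9c9 has the single candidate 8, so r9c9=8.
Step 24. [r4c7∈{2}] r4c7 is down to just 2, so r4c7=2.
Step 25. [r8c3∈{8}] nothing but 8 survives at r8c3. So r8c3=8.
Step 26. [r7c2∈{4}] nothing but 4 survives at r7c2. So r7c2=4.
Step 27. [r3c9∈{4}] only 4 remains possible at r3c9. So r3c9=4.
Step 28. [r2c1∈{1}] r2c1 is down to just 1, so r2c1=1.
Step 29. [r9c6∈{6}] r9c6 is down to just 6. So r9c6=6.
Step 30. [r1c9∈{9}] only 9 remains possible at r1c9, so r1c9=9.
Step 31. [r2c7∈{3}] r2c7's peers cover all but 3 ⇒ r2c7=3.
Step 32. [r5c4∈{2}] nothing but 2 survives at r5c4. So r5c4=2.
Step 33. [r4c1∈{8}] r4c1 is down to just 8. So r4c1=8.
Step 34. [r5c2∈{9}] only 9 remains possible at r5c2, so r5c2=9.
Step 35. [r9c5∈{4}] only 4 remains possible at r9c5, so r9c5=4.
Step 36. [r7c4∈{1}] r7c4's peers cover all but 1. So r7c4=1.
Step 37. [r6c5∈{9}] nothing but 9 survives at r6c5 ⇒ r6c5=9.
Step 38. [r3c8∈{6}] nothing but 6 survives at r3c8 ⇒ r3c8=6.
Step 39. [r3c6∈{8}] nothing but 8 survives at r3c6 ⇒ r3c6=8.
Step 40. [r7c3∈{3}] nothing but 3 survives at r7c3. So r7c3=3.
Step 41. [r2c3∈{9}] r2c3 has the single candidate 9 ⇒ r2c3=9.
Step 42. [r1c6∈{3}] r1c6's peers cover all but 3 ⇒ r1c6=3.
Step 43. [r6c6∈{7}] nothing but 7 survives at r6c6. So r6c6=7.

Answer: 4 8 7 6 2 3 5 1 9 / 1 6 9 5 7 4 3 8 2 / 5 3 2 9 1 8 7 6 4 / 8 5 6 4 3 1 2 9 7 / 7 9 1 2 6 5 8 4 3 / 3 2 4 8 9 7 6 5 1 / 6 4 3 1 8 2 9 7 5 / 2 1 8 7 5 9 4 3 6 / 9 7 5 3 4 6 1 2 8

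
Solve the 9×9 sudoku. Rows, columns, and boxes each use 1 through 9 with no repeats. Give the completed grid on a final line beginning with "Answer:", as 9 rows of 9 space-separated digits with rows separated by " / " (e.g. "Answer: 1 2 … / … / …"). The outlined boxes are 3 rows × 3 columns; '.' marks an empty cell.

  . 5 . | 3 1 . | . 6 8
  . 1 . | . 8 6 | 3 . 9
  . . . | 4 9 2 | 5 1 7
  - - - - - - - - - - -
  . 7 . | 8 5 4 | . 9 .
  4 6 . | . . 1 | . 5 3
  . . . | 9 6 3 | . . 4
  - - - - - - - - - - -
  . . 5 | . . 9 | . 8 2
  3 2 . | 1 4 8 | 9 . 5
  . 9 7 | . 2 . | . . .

Step 1. [r6c2∈{8}] only 8 remains possible at r6c2, so r6c2=8.
Step 2. [r3c3∈{3,6,8}] in col 3, 8 fits only at r3c3. So r3c3=8.
Step 3. [r5c4∈{2,7}] 2 has one home in col 4: r5c4, so r5c4=2.
Step 4. [r1c1∈{2,7,9}] in col 1, 9 fits only at r1c1. So r1c1=9.
Step 5. [r8c8∈{7}] r8c8 is down to just 7. So r8c8=7.
Step 6. [r6c8∈{2}] r6c8 has the single candidate 2, so r6c8=2.
Step 7. [r6c3∈{1}] r6c3 has the single candidate 1. So r6c3=1.
Step 8. [r2c8∈{4}] r2c8 has the single candidate 4 ⇒ r2c8=4.
Step 9. [r9c7∈{1,4,6}] across row 9, 4 lands solely at r9c7 ⇒ r9c7=4.
Step 10. [r2c3∈{2}] r2c3's peers cover all but 2, so r2c3=2.
Step 11. [r8c3∈{6}] r8c3 has the single candidate 6. So r8c3=6.
Step 12. [r2c4∈{5,7}] row 2 places 5 nowhere but r2c4, so r2c4=5.
Step 13. [r7c1∈{1}] only 1 remains possible at r7c1. So r7c1=1.
Step 14. [r7c7∈{6}] only 6 remains possible at r7c7. So r7c7=6.
Step 15. [r5c5∈{7}] r5c5 is down to just 7 ⇒ r5c5=7.
Step 16. [r4c7∈{1}] r4c7's peers cover all but 1, so r4c7=1.
Step 17. [r5c3∈{9}] r5c3 has the single candidate 9, so r5c3=9.
Step 18. [r4c3∈{3}] r4c3 has the single candidate 3, so r4c3=3.
Step 19. [r4c1∈{2}] r4c1 has the single candidate 2. So r4c1=2.
Step 20. [r2c1∈{7}] nothing but 7 survives at r2c1 ⇒ r2c1=7.
Step 21. [r3c1∈{6}] r3c1 is down to just 6. So r3c1=6.
Step 22. [r9c1∈{8}] nothing but 8 survives at r9c1, so r9c1=8.
Step 23. [r6c7∈{7}] nothing but 7 survives at r6c7 ⇒ r6c7=7.
Step 24. [r4c9∈{6}] only 6 remains possible at r4c9, so r4c9=6.
Step 25. [r7c4∈{7}] r7c4 is down to just 7, so r7c4=7.
Step 26. [r7c5∈{3}] r7c5's peers cover all but 3, so r7c5=3.
Step 27. [r3c2∈{3}] r3c2 has the single candidate 3 ⇒ r3c2=3.
Step 28. [r7c2∈{4}] nothing but 4 survives at r7c2. So r7c2=4.
Step 29. [r9c8∈{3}] r9c8 is down to just 3 ⇒ r9c8=3.
Step 30. [r9c9∈{1}] only 1 remains possible at r9c9, so r9c9=1.
Step 31. [r1c6∈{7}] r1c6 has the single candidate 7. So r1c6=7.
Step 32. [r1c3∈{4}] r1c3 is down to just 4 ⇒ r1c3=4.
Step 33. [r5c7∈{8}] r5c7 has the single candidate 8. So r5c7=8.
Step 34. [r1c7∈{2}] r1c7 is down to just 2, so r1c7=2.
Step 35. [r6c1∈{5}] r6c1's peers cover all but 5. So r6c1=5.
Step 36. [r9c4∈{6}] nothing but 6 survives at r9c4. So r9c4=6.
Step 37. [r9c6∈{5}] nothing but 5 survives at r9c6. So r9c6=5.

Answer: 9 5 4 3 1 7 2 6 8 / 7 1 2 5 8 6 3 4 9 / 6 3 8 4 9 2 5 1 7 / 2 7 3 8 5 4 1 9 6 / 4 6 9 2 7 1 8 5 3 / 5 8 1 9 6 3 7 2 4 / 1 4 5 7 3 9 6 8 2 / 3 2 6 1 4 8 9 7 5 / 8 9 7 6 2 5 4 3 1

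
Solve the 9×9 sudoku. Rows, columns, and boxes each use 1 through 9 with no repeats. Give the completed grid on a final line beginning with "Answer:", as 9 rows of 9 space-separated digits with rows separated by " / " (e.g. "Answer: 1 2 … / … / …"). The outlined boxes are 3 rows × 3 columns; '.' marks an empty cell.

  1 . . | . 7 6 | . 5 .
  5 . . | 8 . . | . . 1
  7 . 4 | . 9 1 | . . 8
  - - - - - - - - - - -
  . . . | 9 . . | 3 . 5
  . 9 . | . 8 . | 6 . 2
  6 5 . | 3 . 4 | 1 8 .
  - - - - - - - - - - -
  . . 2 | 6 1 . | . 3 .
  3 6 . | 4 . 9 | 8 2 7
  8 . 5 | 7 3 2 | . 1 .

Step 1. [r2c8∈{4,6,7,9}] r2c8 is the only open cell in col 8 admitting 9 ⇒ r2c8=9.
Step 2. [r4c2∈{1,2,4,7,8}] r4c2 is the only open cell in col 2 admitting 1. So r4c2=1.
Step 3. [r3c2∈{2,3}] 3 has one home in row 3: r3c2 ⇒ r3c2=3.
Step 4. [r1c4∈{2}] nothing but 2 survives at r1c4, so r1c4=2.
Step 5. [r9c2∈{4}] r9c2 is down to just 4 ⇒ r9c2=4.
Step 6. [r4c6∈{7}] only 7 remains possible at r4c6. So r4c6=7.
Step 7. [r1c7∈{4}] r1c7's peers cover all but 4, so r1c7=4.
Step 8. [r9c7∈{9}] r9c7's peers cover all but 9. So r9c7=9.
Step 9. [r5c6∈{5}] only 5 remains possible at r5c6, so r5c6=5.
Step 10. [r5c8∈{4,7}] across col 8, 7 lands solely at r5c8 ⇒ r5c8=7.
Step 11. [r4c1∈{2,4}] in col 1, 2 fits only at r4c1, so r4c1=2.
Step 12. [r1c3∈{8,9}] across row 1, 9 lands solely at r1c3 ⇒ r1c3=9.
Step 13. [r2c7∈{2,7}] r2c7 is the only open cell in row 2 admitting 7, so r2c7=7.
Step 14. [r2c5∈{4}] r2c5 has the single candidate 4, so r2c5=4.
Step 15. [r1c9∈{3}] r1c9 is down to just 3, so r1c9=3.
Step 16. [r7c2∈{7}] r7c2 has the single candidate 7. So r7c2=7.
Step 17. [r6c9∈{9}] r6c9 is down to just 9. So r6c9=9.
Step 18. [r7c1∈{9}] r7c1's peers cover all but 9. So r7c1=9.
Step 19. [r4c5∈{6}] nothing but 6 survives at r4c5, so r4c5=6.
Step 20. [r7c7∈{5}] r7c7 has the single candidate 5, so r7c7=5.
Step 21. [r8c3∈{1}] r8c3 is down to just 1, so r8c3=1.
Step 22. [r2c6∈{3}] nothing but 3 survives at r2c6. So r2c6=3.
Step 23. [r3c7∈{2}] nothing but 2 survives at r3c7. So r3c7=2.
Step 24. [r2c3∈{6}] only 6 remains possible at r2c3, so r2c3=6.
Step 25. [r5c1∈{4}] r5c1's peers cover all but 4, so r5c1=4.
Step 26. [r6c5∈{2}] nothing but 2 survives at r6c5, so r6c5=2.
Step 27. [r8c5∈{5}] r8c5 is down to just 5. So r8c5=5.
Step 28. [r3c4∈{5}] r3c4's peers cover all but 5. So r3c4=5.
Step 29. [r1c2∈{8}] nothing but 8 survives at r1c2. So r1c2=8.
Step 30. [r9c9∈{6}] nothing but 6 survives at r9c9. So r9c9=6.
Step 31. [r6c3∈{7}] r6c3's peers cover all but 7, so r6c3=7.
Step 32. [r4c8∈{4}] r4c8's peers cover all but 4 ⇒ r4c8=4.
Step 33. [r7c6∈{8}] nothing but 8 survives at r7c6 ⇒ r7c6=8.
Step 34. [r5c4∈{1}] r5c4's peers cover all but 1, so r5c4=1.
Step 35. [r5c3∈{3}] only 3 remains possible at r5c3, so r5c3=3.
Step 36. [r2c2∈{2}] r2c2's peers cover all but 2 ⇒ r2c2=2.
Step 37. [r4c3∈{8}] nothing but 8 survives at r4c3, so r4c3=8.
Step 38. [r3c8∈{6}] nothing but 6 survives at r3c8 ⇒ r3c8=6.
Step 39. [r7c9∈{4}] r7c9 has the single candidate 4, so r7c9=4.

Answer: 1 8 9 2 7 6 4 5 3 / 5 2 6 8 4 3 7 9 1 / 7 3 4 5 9 1 2 6 8 / 2 1 8 9 6 7 3 4 5 / 4 9 3 1 8 5 6 7 2 / 6 5 7 3 2 4 1 8 9 / 9 7 2 6 1 8 5 3 4 / 3 6 1 4 5 9 8 2 7 / 8 4 5 7 3 2 9 1 6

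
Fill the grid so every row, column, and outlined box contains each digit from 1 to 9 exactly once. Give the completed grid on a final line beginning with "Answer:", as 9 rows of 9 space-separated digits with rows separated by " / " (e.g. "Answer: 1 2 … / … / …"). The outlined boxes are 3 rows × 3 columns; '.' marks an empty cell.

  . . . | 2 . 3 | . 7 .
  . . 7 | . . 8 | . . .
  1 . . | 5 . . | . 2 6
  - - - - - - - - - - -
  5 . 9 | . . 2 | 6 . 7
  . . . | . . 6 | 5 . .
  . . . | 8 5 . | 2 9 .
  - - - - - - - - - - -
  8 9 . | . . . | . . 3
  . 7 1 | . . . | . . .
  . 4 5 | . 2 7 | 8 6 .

Step 1. [r1c9∈{1,4,5,8,9}] r1c9 is the only open cell in box 3 admitting 8, so r1c9=8.
Step 2. [r5c4∈{1,3,4,7,9}] 7 has one home in col 4: r5c4. So r5c4=7.
Step 3. [r5c5∈{1,3,4,9}] r5c5 is the only open cell in row 5 admitting 9. So r5c5=9.
Step 4. [r9c1∈{3}] r9c1's peers cover all but 3. So r9c1=3.
Step 5. [r8c9∈{2,4,5,9}] 2 has one home in col 9: r8c9. So r8c9=2.
Step 6. [r8c1∈{6}] r8c1 has the single candidate 6 ⇒ r8c1=6.
Step 7. [r2c9∈{1,4,5,9}] 5 has one home in col 9: r2c9, so r2c9=5.
Step 8. [r9c9∈{1,9}] r9c9 is the only open cell in col 9 admitting 9. So r9c9=9.
Step 9. [r8c7∈{4}] nothing but 4 survives at r8c7 ⇒ r8c7=4.
Step 10. [r2c8∈{1,3,4}] r2c8 is the only open cell in box 3 admitting 4. So r2c8=4.
Step 11. [r9c4∈{1}] only 1 remains possible at r9c4, so r9c4=1.
Step 12. [r6c6∈{1,4}] across col 6, 1 lands solely at r6c6. So r6c6=1.
Step 13. [r5c9∈{1,4}] 1 has one home in col 9: r5c9, so r5c9=1.
Step 14. [r6c9∈{4}] r6c9's peers cover all but 4. So r6c9=4.
Step 15. [r8c8∈{5}] nothing but 5 survives at r8c8, so r8c8=5.
Step 16. [r8c6∈{9}] r8c6 is down to just 9 ⇒ r8c6=9.
Step 17. [r3c6∈{4}] r3c6 is down to just 4, so r3c6=4.
Step 18. [r3c7∈{3,9}] r3c7 is the only open cell in row 3 admitting 9 ⇒ r3c7=9.
Step 19. [r1c7∈{1}] only 1 remains possible at r1c7 ⇒ r1c7=1.
Step 20. [r1c5∈{6}] r1c5 has the single candidate 6 ⇒ r1c5=6.
Step 21. [r2c2∈{2,3,6}] across row 2, 6 lands solely at r2c2, so r2c2=6.
Step 22. [r6c2∈{3}] r6c2 has the single candidate 3 ⇒ r6c2=3.
Step 23. [r5c2∈{2,8}] r5c2 is the only open cell in col 2 admitting 2, so r5c2=2.
Step 24. [r3c2∈{8}] only 8 remains possible at r3c2, so r3c2=8.
Step 25. [r4c8∈{3,8}] row 4 places 8 nowhere but r4c8, so r4c8=8.
Step 26. [r1c3∈{4}] r1c3 has the single candidate 4, so r1c3=4.
Step 27. [r8c4∈{3}] only 3 remains possible at r8c4. So r8c4=3.
Step 28. [r4c4∈{4}] r4c4 is down to just 4, so r4c4=4.
Step 29. [r1c1∈{9}] r1c1's peers cover all but 9. So r1c1=9.
Step 30. [r7c3∈{2}] r7c3 is down to just 2, so r7c3=2.
Step 31. [r6c3∈{6}] r6c3 has the single candidate 6. So r6c3=6.
Step 32. [r4c2∈{1}] r4c2 is down to just 1, so r4c2=1.
Step 33. [r2c5∈{1}] r2c5 is down to just 1, so r2c5=1.
Step 34. [r2c4∈{9}] r2c4 is down to just 9. So r2c4=9.
Step 35. [r7c4∈{6}] only 6 remains possible at r7c4. So r7c4=6.
Step 36. [r7c7∈{7}] nothing but 7 survives at r7c7 ⇒ r7c7=7.
Step 37. [r3c5∈{7}] r3c5's peers cover all but 7 ⇒ r3c5=7.
Step 38. [r5c1∈{4}] r5c1's peers cover all but 4. So r5c1=4.
Step 39. [r5c3∈{8}] r5c3's peers cover all but 8 ⇒ r5c3=8.
Step 40. [r8c5∈{8}] r8c5 is down to just 8, so r8c5=8.
Step 41. [r7c5∈{4}] r7c5 has the single candidate 4, so r7c5=4.
Step 42. [r1c2∈{5}] only 5 remains possible at r1c2, so r1c2=5.
Step 43. [r2c7∈{3}] only 3 remains possible at r2c7, so r2c7=3.
Step 44. [r3c3∈{3}] r3c3 has the single candidate 3 ⇒ r3c3=3.
Step 45. [r7c8∈{1}] only 1 remains possible at r7c8, so r7c8=1.
Step 46. [r7c6∈{5}] only 5 remains possible at r7c6, so r7c6=5.
Step 47. [r6c1∈{7}] r6c1 is down to just 7, so r6c1=7.
Step 48. [r5c8∈{3}] r5c8's peers cover all but 3 ⇒ r5c8=3.
Step 49. [r4c5∈{3}] r4c5 has the single candidate 3. So r4c5=3.
Step 50. [r2c1∈{2}] r2c1 is down to just 2 ⇒ r2c1=2.

Answer: 9 5 4 2 6 3 1 7 8 / 2 6 7 9 1 8 3 4 5 / 1 8 3 5 7 4 9 2 6 / 5 1 9 4 3 2 6 8 7 / 4 2 8 7 9 6 5 3 1 / 7 3 6 8 5 1 2 9 4 / 8 9 2 6 4 5 7 1 3 / 6 7 1 3 8 9 4 5 2 / 3 4 5 1 2 7 8 6 9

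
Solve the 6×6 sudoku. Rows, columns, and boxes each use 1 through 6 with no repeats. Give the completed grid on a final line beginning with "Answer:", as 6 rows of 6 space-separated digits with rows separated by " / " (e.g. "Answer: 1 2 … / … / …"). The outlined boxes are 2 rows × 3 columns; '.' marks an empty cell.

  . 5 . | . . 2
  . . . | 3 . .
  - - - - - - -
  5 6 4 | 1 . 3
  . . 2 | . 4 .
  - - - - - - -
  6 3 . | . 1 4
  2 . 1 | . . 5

Step 1. [r1c1∈{1,3,4}] row 1 places 1 nowhere but r1c1. So r1c1=1.
Step 2. [r1c5∈{6}] nothing but 6 survives at r1c5 ⇒ r1c5=6.
Step 3. [r4c6∈{6}] r4c6's peers cover all but 6, so r4c6=6.
Step 4. [r2c1∈{4}] r2c1 is down to just 4 ⇒ r2c1=4.
Step 5. [r6c2∈{4}] nothing but 4 survives at r6c2, so r6c2=4.
Step 6. [r2c6∈{1}] r2c6 is down to just 1. So r2c6=1.
Step 7. [r5c4∈{2}] nothing but 2 survives at r5c4, so r5c4=2.
Step 8. [r4c4∈{5}] r4c4 is down to just 5. So r4c4=5.
Step 9. [r4c1∈{3}] only 3 remains possible at r4c1. So r4c1=3.
Step 10. [r2c2∈{2}] r2c2 is down to just 2. So r2c2=2.
Step 11. [r6c5∈{3}] r6c5 has the single candidate 3, so r6c5=3.
Step 12. [r2c5∈{5}] only 5 remains possible at r2c5. So r2c5=5.
Step 13. [r1c3∈{3}] r1c3's peers cover all but 3 ⇒ r1c3=3.
Step 14. [r1c4∈{4}] r1c4 is down to just 4 ⇒ r1c4=4.
Step 15. [r4c2∈{1}] r4c2 is down to just 1, so r4c2=1.
Step 16. [r2c3∈{6}] r2c3 is down to just 6, so r2c3=6.
Step 17. [r5c3∈{5}] only 5 remains possible at r5c3, so r5c3=5.
Step 18. [r6c4∈{6}] r6c4 has the single candidate 6. So r6c4=6.
Step 19. [r3c5∈{2}] nothing but 2 survives at r3c5. So r3c5=2.

Answer: 1 5 3 4 6 2 / 4 2 6 3 5 1 / 5 6 4 1 2 3 / 3 1 2 5 4 6 / 6 3 5 2 1 4 / 2 4 1 6 3 5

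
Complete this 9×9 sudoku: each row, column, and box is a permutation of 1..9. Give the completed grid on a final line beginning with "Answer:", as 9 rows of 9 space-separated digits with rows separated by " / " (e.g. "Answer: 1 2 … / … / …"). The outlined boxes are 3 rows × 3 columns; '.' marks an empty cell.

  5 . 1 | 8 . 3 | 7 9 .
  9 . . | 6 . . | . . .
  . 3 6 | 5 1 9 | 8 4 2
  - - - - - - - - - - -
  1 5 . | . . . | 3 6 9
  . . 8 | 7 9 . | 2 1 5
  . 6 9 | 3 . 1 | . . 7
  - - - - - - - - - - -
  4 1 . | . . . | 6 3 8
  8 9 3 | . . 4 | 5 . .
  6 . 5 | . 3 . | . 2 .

Step 1. [r7c3∈{2,7}] 2 has one home in box 7: r7c3, so r7c3=2.
Step 2. [r6c5∈{2,4,5,8}] across row 6, 5 lands solely at r6c5, so r6c5=5.
Step 3. [r7c5∈{7}] only 7 remains possible at r7c5, so r7c5=7.
Step 4. [r8c9∈{1}] r8c9 is down to just 1, so r8c9=1.
Step 5. [r2c6∈{2,7}] col 6 places 7 nowhere but r2c6 ⇒ r2c6=7.
Step 6. [r2c3∈{4}] nothing but 4 survives at r2c3 ⇒ r2c3=4.
Step 7. [r2c5∈{2}] nothing but 2 survives at r2c5, so r2c5=2.
Step 8. [r4c5∈{4,8}] across col 5, 8 lands solely at r4c5 ⇒ r4c5=8.
Step 9. [r9c7∈{4,9}] 9 has one home in col 7: r9c7 ⇒ r9c7=9.
Step 10. [r4c4∈{2,4}] across row 4, 4 lands solely at r4c4 ⇒ r4c4=4.
Step 11. [r7c6∈{5}] nothing but 5 survives at r7c6, so r7c6=5.
Step 12. [r9c9∈{4}] r9c9 is down to just 4. So r9c9=4.
Step 13. [r1c9∈{6}] r1c9 has the single candidate 6 ⇒ r1c9=6.
Step 14. [r2c2∈{8}] r2c2's peers cover all but 8 ⇒ r2c2=8.
Step 15. [r8c4∈{2}] r8c4 is down to just 2. So r8c4=2.
Step 16. [r8c8∈{7}] r8c8 is down to just 7. So r8c8=7.
Step 17. [r1c5∈{4}] r1c5 is down to just 4 ⇒ r1c5=4.
Step 18. [r5c6∈{6}] nothing but 6 survives at r5c6. So r5c6=6.
Step 19. [r4c6∈{2}] r4c6 is down to just 2. So r4c6=2.
Step 20. [r9c4∈{1}] r9c4 is down to just 1. So r9c4=1.
Step 21. [r6c7∈{4}] nothing but 4 survives at r6c7. So r6c7=4.
Step 22. [r2c8∈{5}] only 5 remains possible at r2c8, so r2c8=5.
Step 23. [r1c2∈{2}] only 2 remains possible at r1c2 ⇒ r1c2=2.
Step 24. [r9c6∈{8}] nothing but 8 survives at r9c6 ⇒ r9c6=8.
Step 25. [r6c1∈{2}] r6c1 is down to just 2, so r6c1=2.
Step 26. [r8c5∈{6}] r8c5's peers cover all but 6, so r8c5=6.
Step 27. [r9c2∈{7}] nothing but 7 survives at r9c2. So r9c2=7.
Step 28. [r7c4∈{9}] r7c4 is down to just 9, so r7c4=9.
Step 29. [r5c2∈{4}] r5c2 has the single candidate 4, so r5c2=4.
Step 30. [r3c1∈{7}] r3c1's peers cover all but 7, so r3c1=7.
Step 31. [r2c9∈{3}] only 3 remains possible at r2c9, so r2c9=3.
Step 32. [r5c1∈{3}] r5c1 is down to just 3. So r5c1=3.
Step 33. [r2c7∈{1}] only 1 remains possible at r2c7. So r2c7=1.
Step 34. [r4c3∈{7}] r4c3's peers cover all but 7, so r4c3=7.
Step 35. [r6c8∈{8}] r6c8 is down to just 8, so r6c8=8.

Answer: 5 2 1 8 4 3 7 9 6 / 9 8 4 6 2 7 1 5 3 / 7 3 6 5 1 9 8 4 2 / 1 5 7 4 8 2 3 6 9 / 3 4 8 7 9 6 2 1 5 / 2 6 9 3 5 1 4 8 7 / 4 1 2 9 7 5 6 3 8 / 8 9 3 2 6 4 5 7 1 / 6 7 5 1 3 8 9 2 4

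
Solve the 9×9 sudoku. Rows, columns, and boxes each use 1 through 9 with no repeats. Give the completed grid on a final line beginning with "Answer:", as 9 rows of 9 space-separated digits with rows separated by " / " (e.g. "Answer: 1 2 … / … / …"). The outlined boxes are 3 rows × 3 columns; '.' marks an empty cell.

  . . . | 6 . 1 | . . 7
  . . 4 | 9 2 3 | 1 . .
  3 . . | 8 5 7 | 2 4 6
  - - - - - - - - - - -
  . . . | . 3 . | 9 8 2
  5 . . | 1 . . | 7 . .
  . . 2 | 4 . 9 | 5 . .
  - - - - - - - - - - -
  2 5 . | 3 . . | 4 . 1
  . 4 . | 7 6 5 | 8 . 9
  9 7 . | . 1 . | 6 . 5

Step 1. [r1c1∈{8}] nothing but 8 survives at r1c1. So r1c1=8.
Step 2. [r5c5∈{8}] only 8 remains possible at r5c5. So r5c5=8.
Step 3. [r6c9∈{3}] r6c9 has the single candidate 3. So r6c9=3.
Step 4. [r4c3∈{1,6,7}] in col 3, 7 fits only at r4c3. So r4c3=7.
Step 5. [r5c8∈{6}] nothing but 6 survives at r5c8 ⇒ r5c8=6.
Step 6. [r1c8∈{3,5,9}] in col 8, 9 fits only at r1c8. So r1c8=9.
Step 7. [r2c2∈{6}] only 6 remains possible at r2c2 ⇒ r2c2=6.
Step 8. [r4c2∈{1}] nothing but 1 survives at r4c2, so r4c2=1.
Step 9. [r8c8∈{2,3}] in row 8, 2 fits only at r8c8. So r8c8=2.
Step 10. [r8c3∈{1,3}] across row 8, 3 lands solely at r8c3 ⇒ r8c3=3.
Step 11. [r3c2∈{9}] r3c2's peers cover all but 9 ⇒ r3c2=9.
Step 12. [r9c6∈{2,4,8}] r9c6 is the only open cell in row 9 admitting 4 ⇒ r9c6=4.
Step 13. [r4c6∈{6}] r4c6's peers cover all but 6. So r4c6=6.
Step 14. [r7c3∈{6,8}] r7c3 is the only open cell in row 7 admitting 6 ⇒ r7c3=6.
Step 15. [r8c1∈{1}] nothing but 1 survives at r8c1, so r8c1=1.
Step 16. [r3c3∈{1}] r3c3 is down to just 1 ⇒ r3c3=1.
Step 17. [r1c7∈{3}] nothing but 3 survives at r1c7 ⇒ r1c7=3.
Step 18. [r5c6∈{2}] only 2 remains possible at r5c6 ⇒ r5c6=2.
Step 19. [r6c2∈{8}] r6c2 is down to just 8. So r6c2=8.
Step 20. [r6c5∈{7}] r6c5 is down to just 7. So r6c5=7.
Step 21. [r1c5∈{4}] only 4 remains possible at r1c5, so r1c5=4.
Step 22. [r4c4∈{5}] only 5 remains possible at r4c4, so r4c4=5.
Step 23. [r1c3∈{5}] nothing but 5 survives at r1c3. So r1c3=5.
Step 24. [r5c2∈{3}] only 3 remains possible at r5c2. So r5c2=3.
Step 25. [r1c2∈{2}] r1c2's peers cover all but 2. So r1c2=2.
Step 26. [r6c1∈{6}] r6c1 is down to just 6 ⇒ r6c1=6.
Step 27. [r2c1∈{7}] only 7 remains possible at r2c1, so r2c1=7.
Step 28. [r4c1∈{4}] only 4 remains possible at r4c1 ⇒ r4c1=4.
Step 29. [r6c8∈{1}] r6c8 is down to just 1, so r6c8=1.
Step 30. [r5c9∈{4}] only 4 remains possible at r5c9 ⇒ r5c9=4.
Step 31. [r2c8∈{5}] nothing but 5 survives at r2c8 ⇒ r2c8=5.
Step 32. [r7c8∈{7}] r7c8's peers cover all but 7. So r7c8=7.
Step 33. [r5c3∈{9}] r5c3 is down to just 9, so r5c3=9.
Step 34. [r9c8∈{3}] nothing but 3 survives at r9c8 ⇒ r9c8=3.
Step 35. [r9c3∈{8}] r9c3 has the single candidate 8 ⇒ r9c3=8.
Step 36. [r7c6∈{8}] r7c6 has the single candidate 8 ⇒ r7c6=8.
Step 37. [r2c9∈{8}] only 8 remains possible at r2c9 ⇒ r2c9=8.
Step 38. [r9c4∈{2}] r9c4's peers cover all but 2 ⇒ r9c4=2.
Step 39. [r7c5∈{9}] r7c5's peers cover all but 9. So r7c5=9.

Answer: 8 2 5 6 4 1 3 9 7 / 7 6 4 9 2 3 1 5 8 / 3 9 1 8 5 7 2 4 6 / 4 1 7 5 3 6 9 8 2 / 5 3 9 1 8 2 7 6 4 / 6 8 2 4 7 9 5 1 3 / 2 5 6 3 9 8 4 7 1 / 1 4 3 7 6 5 8 2 9 / 9 7 8 2 1 4 6 3 5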